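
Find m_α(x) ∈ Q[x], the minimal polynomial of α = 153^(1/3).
m_α(x) = x^3 - 153

α satisfies α^3 = 153, so x^3 - 153 annihilates α. By the rational root test, a rational root p/q (in lowest terms) of x^3 - 153 would satisfy p^3 = 153 q^3, forcing q = 1 and p^3 = 153; but 153 is not a perfect cube, contradiction. A monic cubic over Q with no rational root is irreducible (any nontrivial factorization would include a linear factor). Hence x^3 - 153 is the minimal polynomial of α, and in particular [Q(α):Q] = 3.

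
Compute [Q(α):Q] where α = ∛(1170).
[Q(α):Q] = 3

The minimal polynomial of α is x^3 - 1170, irreducible over Q since 1170 is not a perfect cube (so x^3 - 1170 has no rational root). Hence [Q(α):Q] = deg(m_α) = 3.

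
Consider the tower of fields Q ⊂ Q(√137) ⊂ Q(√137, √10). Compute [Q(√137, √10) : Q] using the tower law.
[Q(√137, √10) : Q] = 4

[Q(√137):Q] = 2 (min poly x^2 - 137, irreducible since 137 is squarefree > 1). For the top step, suppose √10 ∈ Q(√137), say √10 = c + d√137 with c, d ∈ Q. Squaring: 10 = c^2 + 137d^2 + 2cd√137. Since √137 ∉ Q this forces 2cd = 0. If d = 0 then √10 = c ∈ Q, contradicting 10 squarefree > 1. If c = 0 then 10 = 137d^2, so 137·10 = (137d)^2 is a perfect square in Q — but 137·10 = 1370 is not a perfect square (since 137 and 10 are distinct squarefree integers). Contradiction. Hence √10 ∉ Q(√137), so x^2 - 10 stays irreducible over Q(√137) and [Q(√137, √10) : Q(√137)] = 2. By the tower law, [Q(√137, √10) : Q] = 2 · 2 = 4.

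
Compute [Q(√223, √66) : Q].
[Q(√223, √66) : Q] = 4

[Q(√223):Q] = 2 (min poly x^2 - 223, irreducible since 223 is squarefree > 1). For the top step, suppose √66 ∈ Q(√223), say √66 = c + d√223 with c, d ∈ Q. Squaring: 66 = c^2 + 223d^2 + 2cd√223. Since √223 ∉ Q this forces 2cd = 0. If d = 0 then √66 = c ∈ Q, contradicting 66 squarefree > 1. If c = 0 then 66 = 223d^2, so 223·66 = (223d)^2 is a perfect square in Q — but 223·66 = 14718 is not a perfect square (since 223 and 66 are distinct squarefree integers). Contradiction. Hence √66 ∉ Q(√223), so x^2 - 66 stays irreducible over Q(√223) and [Q(√223, √66) : Q(√223)] = 2. By the tower law, [Q(√223, √66) : Q] = 2 · 2 = 4.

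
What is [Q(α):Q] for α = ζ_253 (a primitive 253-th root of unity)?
[Q(α):Q] = 220

The minimal polynomial of ζ_253 over Q is the 253-th cyclotomic polynomial Φ_253(x), which is irreducible over Q and has degree φ(253) = 220. Hence [Q(α):Q] = φ(253) = 220.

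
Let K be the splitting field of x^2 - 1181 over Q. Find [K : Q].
[K : Q] = 2

f(x) = x^2 - 1181 factors as (x - √1181)(x + √1181). The splitting field is K = Q(√1181). Since 1181 is squarefree and > 1, it is not a perfect square, so x^2 - 1181 is irreducible over Q and [Q(√1181) : Q] = 2. Hence [K : Q] = 2.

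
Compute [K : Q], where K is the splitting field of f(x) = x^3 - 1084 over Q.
[K : Q] = 6

The roots of x^3 - 1084 are ∛1084, ω∛1084, ω^2∛1084 where ω = e^(2πi/3) is a primitive cube root of unity, so K = Q(∛1084, ω). Now [Q(∛1084):Q] = 3 (since 1084 is not a perfect cube, x^3 - 1084 is irreducible) and [Q(ω):Q] = 2. Both 2 and 3 divide [K:Q], and [K:Q] ≤ 3·2 = 6, so [K:Q] = 6. (Equivalently: Q(∛1084) ⊂ R but ω ∉ R, so [K : Q(∛1084)] = 2.)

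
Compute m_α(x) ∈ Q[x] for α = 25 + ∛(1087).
m_α(x) = x^3 - 75x^2 + 1875x - 16712

Set β = α - 25 = ∛(1087), so β^3 = 1087. Then (α - 25)^3 - 1087 = 0, i.e. α is a root of g(x) = (x - 25)^3 - 1087 = x^3 - 75x^2 + 1875x - 16712. Since g(x) = h(x - 25) where h(x) = x^3 - 1087, and h is irreducible over Q (because 1087 is not a perfect cube, so h has no rational root, and a monic cubic with no rational root is irreducible), g is also irreducible (irreducibility is preserved under the substitution x → x - 25). Hence m_α(x) = x^3 - 75x^2 + 1875x - 16712.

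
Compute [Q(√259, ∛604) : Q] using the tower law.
[Q(√259, ∛604) : Q] = 6

Let L = Q(√259, ∛604). Since Q(√259) ⊂ L and [Q(√259):Q] = 2, the tower law gives 2 | [L:Q]. Likewise Q(∛604) ⊂ L with [Q(∛604):Q] = 3 (because 604 is not a perfect cube), so 3 | [L:Q]. As gcd(2,3) = 1, [L:Q] is divisible by 6. Conversely L is generated over Q by √259 and ∛604, so [L:Q] ≤ 2·3 = 6. Therefore [Q(√259, ∛604) : Q] = 6.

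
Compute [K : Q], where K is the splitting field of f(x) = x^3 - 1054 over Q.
[K : Q] = 6

The roots of x^3 - 1054 are ∛1054, ω∛1054, ω^2∛1054 where ω = e^(2πi/3) is a primitive cube root of unity, so K = Q(∛1054, ω). Now [Q(∛1054):Q] = 3 (since 1054 is not a perfect cube, x^3 - 1054 is irreducible) and [Q(ω):Q] = 2. Both 2 and 3 divide [K:Q], and [K:Q] ≤ 3·2 = 6, so [K:Q] = 6. (Equivalently: Q(∛1054) ⊂ R but ω ∉ R, so [K : Q(∛1054)] = 2.)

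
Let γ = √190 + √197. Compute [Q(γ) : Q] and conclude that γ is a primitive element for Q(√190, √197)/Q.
[Q(γ) : Q] = 4 (equivalently, Q(γ) = Q(√190, √197))

Obviously Q(γ) ⊆ Q(√190, √197), and [Q(√190, √197):Q] = 4 (since 190, 197 are distinct squarefree integers > 1 with 37430 not a perfect square). To show equality we compute the minimal polynomial of γ. From γ = √190 + √197: γ^2 = 190 + 2√(37430) + 197 = 387 + 2√(37430), so γ^2 - 387 = 2√(37430); squaring, (γ^2 - 387)^2 = 4·37430, i.e. γ^4 - 774γ^2 + 149769 - 149720 = 0, i.e. γ^4 - 774γ^2 + 49 = 0. So γ is a root of x^4 - 774x^2 + 49. This polynomial is irreducible over Q: it has no rational root (each ±√190 ± √197 is irrational), and any factorization into two quadratics over Q would force √(37430) ∈ Q (pairing opposite roots) or √190, √197 ∈ Q (other pairings), all impossible. Hence [Q(γ):Q] = 4 = [Q(√190, √197):Q], so Q(γ) = Q(√190, √197).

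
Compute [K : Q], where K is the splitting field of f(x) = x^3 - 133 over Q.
[K : Q] = 6

The roots of x^3 - 133 are ∛133, ω∛133, ω^2∛133 where ω = e^(2πi/3) is a primitive cube root of unity, so K = Q(∛133, ω). Now [Q(∛133):Q] = 3 (since 133 is not a perfect cube, x^3 - 133 is irreducible) and [Q(ω):Q] = 2. Both 2 and 3 divide [K:Q], and [K:Q] ≤ 3·2 = 6, so [K:Q] = 6. (Equivalently: Q(∛133) ⊂ R but ω ∉ R, so [K : Q(∛133)] = 2.)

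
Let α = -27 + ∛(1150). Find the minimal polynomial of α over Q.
m_α(x) = x^3 + 81x^2 + 2187x + 18533

Set β = α + 27 = ∛(1150), so β^3 = 1150. Then (α + 27)^3 - 1150 = 0, i.e. α is a root of g(x) = (x + 27)^3 - 1150 = x^3 + 81x^2 + 2187x + 18533. Since g(x) = h(x + 27) where h(x) = x^3 - 1150, and h is irreducible over Q (because 1150 is not a perfect cube, so h has no rational root, and a monic cubic with no rational root is irreducible), g is also irreducible (irreducibility is preserved under the substitution x → x + 27). Hence m_α(x) = x^3 + 81x^2 + 2187x + 18533.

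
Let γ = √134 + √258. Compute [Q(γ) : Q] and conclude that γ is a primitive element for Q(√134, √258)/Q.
[Q(γ) : Q] = 4 (equivalently, Q(γ) = Q(√134, √258))

Obviously Q(γ) ⊆ Q(√134, √258), and [Q(√134, √258):Q] = 4 (since 134, 258 are distinct squarefree integers > 1 with 34572 not a perfect square). To show equality we compute the minimal polynomial of γ. From γ = √134 + √258: γ^2 = 134 + 2√(34572) + 258 = 392 + 2√(34572), so γ^2 - 392 = 2√(34572); squaring, (γ^2 - 392)^2 = 4·34572, i.e. γ^4 - 784γ^2 + 153664 - 138288 = 0, i.e. γ^4 - 784γ^2 + 15376 = 0. So γ is a root of x^4 - 784x^2 + 15376. This polynomial is irreducible over Q: it has no rational root (each ±√134 ± √258 is irrational), and any factorization into two quadratics over Q would force √(34572) ∈ Q (pairing opposite roots) or √134, √258 ∈ Q (other pairings), all impossible. Hence [Q(γ):Q] = 4 = [Q(√134, √258):Q], so Q(γ) = Q(√134, √258).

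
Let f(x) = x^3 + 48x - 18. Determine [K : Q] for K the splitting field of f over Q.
[K : Q] = 6

By the rational root test, any rational root of the monic integer polynomial f(x) = x^3 + 48x - 18 must be an integer dividing the constant term -18, i.e. one of ±{1, 2, 3, 6, 9, 18}. Evaluating: f(1) = 31, f(-1) = -67, f(2) = 86, f(-2) = -122, f(3) = 153, f(-3) = -189, f(6) = 486, f(-6) = -522, f(9) = 1143, f(-9) = -1179, f(18) = 6678, f(-18) = -6714; none is 0, so f has no rational root and is therefore irreducible over Q (a cubic with no linear factor over a field is irreducible). For an irreducible cubic, the Galois group is A_3 or S_3 according as the discriminant disc(f) = -4a^3 - 27b^2 = -4·(48)^3 - 27·(-18)^2 = -451116 is or is not a square in Q. Here disc(f) = -451116 is not a perfect square in Q, so the Galois group of f over Q is not contained in A_3 and must be all of S_3. The splitting field has degree |S_3| = 6 over Q, so [K : Q] = 6.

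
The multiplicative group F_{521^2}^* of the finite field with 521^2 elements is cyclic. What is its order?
|F_{521^2}^*| = 271440

F_{521^2} has 521^2 = 271441 elements; its multiplicative group consists of all nonzero elements, so |F_{521^2}^*| = 271441 - 1 = 271440. (It is cyclic since any finite subgroup of the multiplicative group of a field is cyclic.)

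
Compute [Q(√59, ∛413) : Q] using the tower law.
[Q(√59, ∛413) : Q] = 6

Let L = Q(√59, ∛413). Since Q(√59) ⊂ L and [Q(√59):Q] = 2, the tower law gives 2 | [L:Q]. Likewise Q(∛413) ⊂ L with [Q(∛413):Q] = 3 (because 413 is not a perfect cube), so 3 | [L:Q]. As gcd(2,3) = 1, [L:Q] is divisible by 6. Conversely L is generated over Q by √59 and ∛413, so [L:Q] ≤ 2·3 = 6. Therefore [Q(√59, ∛413) : Q] = 6.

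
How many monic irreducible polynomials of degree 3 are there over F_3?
There are 8 monic irreducible polynomials of degree 3 over F_3

Each element of F_{3^3} that lies in no proper subfield is a root of exactly one monic irreducible of degree 3 over F_3, and each such polynomial has 3 distinct roots in F_{3^3}. By Möbius inversion the count is N_3(3) = (1/3) Σ_{d|3} μ(3/d) · 3^d = (1/3)(μ(3)·3^1 + μ(1)·3^3) = 24/3 = 8.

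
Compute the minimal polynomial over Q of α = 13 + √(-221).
m_α(x) = x^2 - 26x + 390

From α - 13 = √(-221), squaring gives (α - 13)^2 = -221, i.e. α^2 - 26α + 169 = -221, so α^2 - 26α + 390 = 0. The discriminant of x^2 - 26x + 390 is (-26)^2 - 4·(390) = 676 - 1560 = -884, and 4·(-221) is not a perfect square in Q since -221 is squarefree and ≠ 1. Hence x^2 - 26x + 390 is irreducible over Q and is the minimal polynomial of α.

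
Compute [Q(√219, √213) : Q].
[Q(√219, √213) : Q] = 4

[Q(√219):Q] = 2 (min poly x^2 - 219, irreducible since 219 is squarefree > 1). For the top step, suppose √213 ∈ Q(√219), say √213 = c + d√219 with c, d ∈ Q. Squaring: 213 = c^2 + 219d^2 + 2cd√219. Since √219 ∉ Q this forces 2cd = 0. If d = 0 then √213 = c ∈ Q, contradicting 213 squarefree > 1. If c = 0 then 213 = 219d^2, so 219·213 = (219d)^2 is a perfect square in Q — but 219·213 = 46647 is not a perfect square (since 219 and 213 are distinct squarefree integers). Contradiction. Hence √213 ∉ Q(√219), so x^2 - 213 stays irreducible over Q(√219) and [Q(√219, √213) : Q(√219)] = 2. By the tower law, [Q(√219, √213) : Q] = 2 · 2 = 4.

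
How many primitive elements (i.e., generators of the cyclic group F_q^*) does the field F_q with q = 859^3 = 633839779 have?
There are φ(633839778) = 177297120 primitive elements

F_q^* is cyclic of order q - 1 = 633839778. A cyclic group of order m has exactly φ(m) generators. Here m = 633839778 = 2 · 3^2 · 11 · 13 · 246247, so the number of primitive elements is φ(633839778) = 177297120.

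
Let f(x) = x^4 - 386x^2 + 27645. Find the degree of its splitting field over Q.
[K : Q] = 4

Solving the quadratic in x^2: x^2 = (386 ± √(386^2 - 4·27645))/2 = (386 ± √38416)/2 = (386 ± 196)/2, giving x^2 = 291 or x^2 = 95. So f(x) = (x^2 - 291)(x^2 - 95) and the roots of f are ±√291, ±√95. Hence the splitting field is K = Q(√291, √95). Since 291 and 95 are distinct squarefree integers > 1, their product 27645 is not a perfect square, so √95 ∉ Q(√291). By the tower law [K:Q] = [Q(√291,√95):Q(√291)] · [Q(√291):Q] = 2 · 2 = 4.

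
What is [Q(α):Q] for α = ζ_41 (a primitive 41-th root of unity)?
[Q(α):Q] = 40

The minimal polynomial of ζ_41 over Q is the 41-th cyclotomic polynomial Φ_41(x), which is irreducible over Q and has degree φ(41) = 40. Hence [Q(α):Q] = φ(41) = 40.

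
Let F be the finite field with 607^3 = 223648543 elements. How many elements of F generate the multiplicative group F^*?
There are φ(223648542) = 68126400 primitive elements

F_q^* is cyclic of order q - 1 = 223648542. A cyclic group of order m has exactly φ(m) generators. Here m = 223648542 = 2 · 3^2 · 13 · 101 · 9463, so the number of primitive elements is φ(223648542) = 68126400.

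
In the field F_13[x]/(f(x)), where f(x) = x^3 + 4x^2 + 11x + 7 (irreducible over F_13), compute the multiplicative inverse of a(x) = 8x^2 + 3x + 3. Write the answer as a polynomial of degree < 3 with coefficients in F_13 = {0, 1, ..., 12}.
a(x)^(-1) ≡ 4x^2 + 11x (mod f(x))

Since f is irreducible over F_13, F_13[x]/(f) is a field and a(x) ≠ 0 has an inverse. Apply the extended Euclidean algorithm to f(x) and a(x) in F_13[x]: f(x) = (5x + 10)·a(x) + (5x + 3);  a(x) = (12x + 9)·(5x + 3) + (2). The last nonzero remainder is the constant 2 = gcd(f, a) in F_13. Back-substituting through the division chain expresses 2 = s(x)·a(x) + t(x)·f(x) with s(x) ≡ 8x^2 + 9x (mod f), so (8x^2 + 9x)·a(x) ≡ 2 (mod f). Multiplying by 2^(-1) ≡ 7 in F_13 gives a(x)^(-1) ≡ 7·(8x^2 + 9x) ≡ 4x^2 + 11x (mod f). Check: (8x^2 + 3x + 3)·(4x^2 + 11x) = 6x^4 + 9x^3 + 6x^2 + 7x ≡ 1 (mod x^3 + 4x^2 + 11x + 7).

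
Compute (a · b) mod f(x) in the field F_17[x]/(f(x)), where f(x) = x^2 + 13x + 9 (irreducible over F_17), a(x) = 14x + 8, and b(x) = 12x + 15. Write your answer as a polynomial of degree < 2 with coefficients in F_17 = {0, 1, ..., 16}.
a · b ≡ 9x + 2 (mod f(x))

Multiply in F_17[x]: a(x)·b(x) = (14x + 8)·(12x + 15) = 15x^2 + 1. This has degree ≥ 2, so divide by f(x) over F_17: 15x^2 + 1 = (15)·(x^2 + 13x + 9) + (9x + 2). Hence a·b ≡ 9x + 2 (mod f). (F_17[x]/(f) is a field with 17^2 = 289 elements since f is irreducible of degree 2.)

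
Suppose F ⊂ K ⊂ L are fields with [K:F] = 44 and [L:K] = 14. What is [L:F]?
[L:F] = 616

The tower law says that for any tower of field extensions F ⊂ K ⊂ L with finite degrees, [L:F] = [L:K] · [K:F]. Here this gives [L:F] = 14 · 44 = 616.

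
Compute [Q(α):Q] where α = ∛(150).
[Q(α):Q] = 3

The minimal polynomial of α is x^3 - 150, irreducible over Q since 150 is not a perfect cube (so x^3 - 150 has no rational root). Hence [Q(α):Q] = deg(m_α) = 3.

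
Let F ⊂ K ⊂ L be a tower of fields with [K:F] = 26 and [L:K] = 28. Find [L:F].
[L:F] = 728

The tower law says that for any tower of field extensions F ⊂ K ⊂ L with finite degrees, [L:F] = [L:K] · [K:F]. Here this gives [L:F] = 28 · 26 = 728.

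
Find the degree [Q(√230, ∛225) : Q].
[Q(√230, ∛225) : Q] = 6

Let L = Q(√230, ∛225). Since Q(√230) ⊂ L and [Q(√230):Q] = 2, the tower law gives 2 | [L:Q]. Likewise Q(∛225) ⊂ L with [Q(∛225):Q] = 3 (because 225 is not a perfect cube), so 3 | [L:Q]. As gcd(2,3) = 1, [L:Q] is divisible by 6. Conversely L is generated over Q by √230 and ∛225, so [L:Q] ≤ 2·3 = 6. Therefore [Q(√230, ∛225) : Q] = 6.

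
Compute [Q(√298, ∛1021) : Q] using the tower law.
[Q(√298, ∛1021) : Q] = 6

Let L = Q(√298, ∛1021). Since Q(√298) ⊂ L and [Q(√298):Q] = 2, the tower law gives 2 | [L:Q]. Likewise Q(∛1021) ⊂ L with [Q(∛1021):Q] = 3 (because 1021 is not a perfect cube), so 3 | [L:Q]. As gcd(2,3) = 1, [L:Q] is divisible by 6. Conversely L is generated over Q by √298 and ∛1021, so [L:Q] ≤ 2·3 = 6. Therefore [Q(√298, ∛1021) : Q] = 6.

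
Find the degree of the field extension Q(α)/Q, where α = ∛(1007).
[Q(α):Q] = 3

The minimal polynomial of α is x^3 - 1007, irreducible over Q since 1007 is not a perfect cube (so x^3 - 1007 has no rational root). Hence [Q(α):Q] = deg(m_α) = 3.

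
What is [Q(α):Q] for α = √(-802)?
[Q(α):Q] = 2

[Q(α):Q] equals the degree of the minimal polynomial of α. Here α^2 = -802 and x^2 + 802 is irreducible (d = -802 is squarefree, ≠ 1, hence not a square), so deg(m_α) = 2. Thus [Q(α):Q] = 2.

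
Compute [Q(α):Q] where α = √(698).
[Q(α):Q] = 2

[Q(α):Q] equals the degree of the minimal polynomial of α. Here α^2 = 698 and x^2 - 698 is irreducible (d = 698 is squarefree, ≠ 1, hence not a square), so deg(m_α) = 2. Thus [Q(α):Q] = 2.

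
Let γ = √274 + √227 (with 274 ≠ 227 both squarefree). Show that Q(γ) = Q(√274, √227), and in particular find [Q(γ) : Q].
[Q(γ) : Q] = 4 (equivalently, Q(γ) = Q(√274, √227))

Obviously Q(γ) ⊆ Q(√274, √227), and [Q(√274, √227):Q] = 4 (since 274, 227 are distinct squarefree integers > 1 with 62198 not a perfect square). To show equality we compute the minimal polynomial of γ. From γ = √274 + √227: γ^2 = 274 + 2√(62198) + 227 = 501 + 2√(62198), so γ^2 - 501 = 2√(62198); squaring, (γ^2 - 501)^2 = 4·62198, i.e. γ^4 - 1002γ^2 + 251001 - 248792 = 0, i.e. γ^4 - 1002γ^2 + 2209 = 0. So γ is a root of x^4 - 1002x^2 + 2209. This polynomial is irreducible over Q: it has no rational root (each ±√274 ± √227 is irrational), and any factorization into two quadratics over Q would force √(62198) ∈ Q (pairing opposite roots) or √274, √227 ∈ Q (other pairings), all impossible. Hence [Q(γ):Q] = 4 = [Q(√274, √227):Q], so Q(γ) = Q(√274, √227).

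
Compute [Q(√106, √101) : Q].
[Q(√106, √101) : Q] = 4

[Q(√106):Q] = 2 (min poly x^2 - 106, irreducible since 106 is squarefree > 1). For the top step, suppose √101 ∈ Q(√106), say √101 = c + d√106 with c, d ∈ Q. Squaring: 101 = c^2 + 106d^2 + 2cd√106. Since √106 ∉ Q this forces 2cd = 0. If d = 0 then √101 = c ∈ Q, contradicting 101 squarefree > 1. If c = 0 then 101 = 106d^2, so 106·101 = (106d)^2 is a perfect square in Q — but 106·101 = 10706 is not a perfect square (since 106 and 101 are distinct squarefree integers). Contradiction. Hence √101 ∉ Q(√106), so x^2 - 101 stays irreducible over Q(√106) and [Q(√106, √101) : Q(√106)] = 2. By the tower law, [Q(√106, √101) : Q] = 2 · 2 = 4.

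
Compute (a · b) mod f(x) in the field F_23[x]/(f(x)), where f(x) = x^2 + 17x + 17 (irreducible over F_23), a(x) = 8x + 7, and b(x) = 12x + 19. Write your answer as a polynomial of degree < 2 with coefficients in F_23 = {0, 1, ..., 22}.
a · b ≡ 7x + 19 (mod f(x))

Multiply in F_23[x]: a(x)·b(x) = (8x + 7)·(12x + 19) = 4x^2 + 6x + 18. This has degree ≥ 2, so divide by f(x) over F_23: 4x^2 + 6x + 18 = (4)·(x^2 + 17x + 17) + (7x + 19). Hence a·b ≡ 7x + 19 (mod f). (F_23[x]/(f) is a field with 23^2 = 529 elements since f is irreducible of degree 2.)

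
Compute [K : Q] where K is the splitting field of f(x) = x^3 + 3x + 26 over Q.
[K : Q] = 6

By the rational root test, any rational root of the monic integer polynomial f(x) = x^3 + 3x + 26 must be an integer dividing the constant term 26, i.e. one of ±{1, 2, 13, 26}. Evaluating: f(1) = 30, f(-1) = 22, f(2) = 40, f(-2) = 12, f(13) = 2262, f(-13) = -2210, f(26) = 17680, f(-26) = -17628; none is 0, so f has no rational root and is therefore irreducible over Q (a cubic with no linear factor over a field is irreducible). For an irreducible cubic, the Galois group is A_3 or S_3 according as the discriminant disc(f) = -4a^3 - 27b^2 = -4·(3)^3 - 27·(26)^2 = -18360 is or is not a square in Q. Here disc(f) = -18360 is not a perfect square in Q, so the Galois group of f over Q is not contained in A_3 and must be all of S_3. The splitting field has degree |S_3| = 6 over Q, so [K : Q] = 6.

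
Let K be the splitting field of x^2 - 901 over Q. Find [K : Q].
[K : Q] = 2

f(x) = x^2 - 901 factors as (x - √901)(x + √901). The splitting field is K = Q(√901). Since 901 is squarefree and > 1, it is not a perfect square, so x^2 - 901 is irreducible over Q and [Q(√901) : Q] = 2. Hence [K : Q] = 2.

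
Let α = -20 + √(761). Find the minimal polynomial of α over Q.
m_α(x) = x^2 + 40x - 361

From α + 20 = √(761), squaring gives (α + 20)^2 = 761, i.e. α^2 + 40α + 400 = 761, so α^2 + 40α - 361 = 0. The discriminant of x^2 + 40x - 361 is (40)^2 - 4·(-361) = 1600 + 1444 = 3044, and 4·(761) is not a perfect square in Q since 761 is squarefree and ≠ 1. Hence x^2 + 40x - 361 is irreducible over Q and is the minimal polynomial of α.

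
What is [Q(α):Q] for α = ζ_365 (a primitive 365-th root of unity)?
[Q(α):Q] = 288

The minimal polynomial of ζ_365 over Q is the 365-th cyclotomic polynomial Φ_365(x), which is irreducible over Q and has degree φ(365) = 288. Hence [Q(α):Q] = φ(365) = 288.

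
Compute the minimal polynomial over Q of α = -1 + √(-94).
m_α(x) = x^2 + 2x + 95

From α + 1 = √(-94), squaring gives (α + 1)^2 = -94, i.e. α^2 + 2α + 1 = -94, so α^2 + 2α + 95 = 0. The discriminant of x^2 + 2x + 95 is (2)^2 - 4·(95) = 4 - 380 = -376, and 4·(-94) is not a perfect square in Q since -94 is squarefree and ≠ 1. Hence x^2 + 2x + 95 is irreducible over Q and is the minimal polynomial of α.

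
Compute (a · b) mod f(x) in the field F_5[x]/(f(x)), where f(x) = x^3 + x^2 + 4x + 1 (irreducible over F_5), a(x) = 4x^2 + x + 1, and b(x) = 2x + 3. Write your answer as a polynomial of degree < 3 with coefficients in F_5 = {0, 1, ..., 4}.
a · b ≡ x^2 + 3x (mod f(x))

Multiply in F_5[x]: a(x)·b(x) = (4x^2 + x + 1)·(2x + 3) = 3x^3 + 4x^2 + 3. This has degree ≥ 3, so divide by f(x) over F_5: 3x^3 + 4x^2 + 3 = (3)·(x^3 + x^2 + 4x + 1) + (x^2 + 3x). Hence a·b ≡ x^2 + 3x (mod f). (F_5[x]/(f) is a field with 5^3 = 125 elements since f is irreducible of degree 3.)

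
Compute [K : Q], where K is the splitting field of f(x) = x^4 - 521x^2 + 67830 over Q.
[K : Q] = 4

Solving the quadratic in x^2: x^2 = (521 ± √(521^2 - 4·67830))/2 = (521 ± √121)/2 = (521 ± 11)/2, giving x^2 = 266 or x^2 = 255. So f(x) = (x^2 - 266)(x^2 - 255) and the roots of f are ±√266, ±√255. Hence the splitting field is K = Q(√266, √255). Since 266 and 255 are distinct squarefree integers > 1, their product 67830 is not a perfect square, so √255 ∉ Q(√266). By the tower law [K:Q] = [Q(√266,√255):Q(√266)] · [Q(√266):Q] = 2 · 2 = 4.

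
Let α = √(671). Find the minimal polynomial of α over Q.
m_α(x) = x^2 - 671

α satisfies α^2 - 671 = 0, so x^2 - 671 annihilates α. Since d = 671 is squarefree and ≠ 1, it is not a perfect square in Q, so x^2 - 671 has no rational root and is therefore irreducible over Q (a degree-2 polynomial over a field is irreducible iff it has no root). Hence m_α(x) = x^2 - 671.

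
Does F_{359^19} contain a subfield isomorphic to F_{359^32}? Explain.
No: F_{359^32} is not a subfield of F_{359^19}

F_{p^m} embeds in F_{p^n} iff m | n. Here 32 ∤ 19 (since 19 = 0·32 + 19 with remainder 19 ≠ 0), so F_{359^32} is not a subfield of F_{359^19}. Equivalently: if it were, the tower law would give 32 = [F_{359^32}:F_359] dividing [F_{359^19}:F_359] = 19, contradiction.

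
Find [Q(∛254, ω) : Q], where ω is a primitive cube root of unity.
[Q(∛254, ω) : Q] = 6

[Q(∛254):Q] = 3 (min poly x^3 - 254, irreducible since 254 is not a perfect cube). [Q(ω):Q] = 2 (min poly x^2 + x + 1). Since Q(∛254) ⊂ R and ω ∉ R, we have ω ∉ Q(∛254), so x^2 + x + 1 remains irreducible over Q(∛254) and [Q(∛254, ω) : Q(∛254)] = 2. By the tower law, [Q(∛254, ω) : Q] = 3 · 2 = 6. (In fact Q(∛254, ω) is the splitting field of x^3 - 254 over Q.)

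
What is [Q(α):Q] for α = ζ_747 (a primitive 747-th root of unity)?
[Q(α):Q] = 492

The minimal polynomial of ζ_747 over Q is the 747-th cyclotomic polynomial Φ_747(x), which is irreducible over Q and has degree φ(747) = 492. Hence [Q(α):Q] = φ(747) = 492.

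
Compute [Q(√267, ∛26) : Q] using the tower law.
[Q(√267, ∛26) : Q] = 6

Let L = Q(√267, ∛26). Since Q(√267) ⊂ L and [Q(√267):Q] = 2, the tower law gives 2 | [L:Q]. Likewise Q(∛26) ⊂ L with [Q(∛26):Q] = 3 (because 26 is not a perfect cube), so 3 | [L:Q]. As gcd(2,3) = 1, [L:Q] is divisible by 6. Conversely L is generated over Q by √267 and ∛26, so [L:Q] ≤ 2·3 = 6. Therefore [Q(√267, ∛26) : Q] = 6.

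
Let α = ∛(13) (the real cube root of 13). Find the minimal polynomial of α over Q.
m_α(x) = x^3 - 13

α satisfies α^3 = 13, so x^3 - 13 annihilates α. By the rational root test, a rational root p/q (in lowest terms) of x^3 - 13 would satisfy p^3 = 13 q^3, forcing q = 1 and p^3 = 13; but 13 is not a perfect cube, contradiction. A monic cubic over Q with no rational root is irreducible (any nontrivial factorization would include a linear factor). Hence x^3 - 13 is the minimal polynomial of α, and in particular [Q(α):Q] = 3.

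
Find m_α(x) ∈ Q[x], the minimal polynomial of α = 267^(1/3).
m_α(x) = x^3 - 267

α satisfies α^3 = 267, so x^3 - 267 annihilates α. By the rational root test, a rational root p/q (in lowest terms) of x^3 - 267 would satisfy p^3 = 267 q^3, forcing q = 1 and p^3 = 267; but 267 is not a perfect cube, contradiction. A monic cubic over Q with no rational root is irreducible (any nontrivial factorization would include a linear factor). Hence x^3 - 267 is the minimal polynomial of α, and in particular [Q(α):Q] = 3.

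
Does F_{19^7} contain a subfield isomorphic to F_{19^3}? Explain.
No: F_{19^3} is not a subfield of F_{19^7}

F_{p^m} embeds in F_{p^n} iff m | n. Here 3 ∤ 7 (since 7 = 2·3 + 1 with remainder 1 ≠ 0), so F_{19^3} is not a subfield of F_{19^7}. Equivalently: if it were, the tower law would give 3 = [F_{19^3}:F_19] dividing [F_{19^7}:F_19] = 7, contradiction.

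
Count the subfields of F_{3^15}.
F_{3^15} has 4 subfields

The subfields of F_{p^n} are exactly the fields F_{p^d} for d | n (each is the fixed field of the unique index-d subgroup of Gal(F_{p^n}/F_p) ≅ Z/nZ). The divisors of n = 15 are {1, 3, 5, 15}, giving 4 subfields: F_{3^1}, F_{3^3}, F_{3^5}, F_{3^15}.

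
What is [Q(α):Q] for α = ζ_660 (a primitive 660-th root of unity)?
[Q(α):Q] = 160

The minimal polynomial of ζ_660 over Q is the 660-th cyclotomic polynomial Φ_660(x), which is irreducible over Q and has degree φ(660) = 160. Hence [Q(α):Q] = φ(660) = 160.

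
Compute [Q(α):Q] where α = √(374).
[Q(α):Q] = 2

[Q(α):Q] equals the degree of the minimal polynomial of α. Here α^2 = 374 and x^2 - 374 is irreducible (d = 374 is squarefree, ≠ 1, hence not a square), so deg(m_α) = 2. Thus [Q(α):Q] = 2.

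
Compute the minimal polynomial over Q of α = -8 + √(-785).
m_α(x) = x^2 + 16x + 849

From α + 8 = √(-785), squaring gives (α + 8)^2 = -785, i.e. α^2 + 16α + 64 = -785, so α^2 + 16α + 849 = 0. The discriminant of x^2 + 16x + 849 is (16)^2 - 4·(849) = 256 - 3396 = -3140, and 4·(-785) is not a perfect square in Q since -785 is squarefree and ≠ 1. Hence x^2 + 16x + 849 is irreducible over Q and is the minimal polynomial of α.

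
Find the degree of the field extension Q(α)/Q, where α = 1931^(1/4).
[Q(α):Q] = 4

α is a root of x^4 - 1931. By Eisenstein's criterion at the prime p = 1931 (which divides the constant term 1931 but p^2 = 3728761 does not, since 1931 is squarefree), x^4 - 1931 is irreducible over Q. Hence [Q(α):Q] = 4.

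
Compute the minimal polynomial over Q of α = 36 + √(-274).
m_α(x) = x^2 - 72x + 1570

From α - 36 = √(-274), squaring gives (α - 36)^2 = -274, i.e. α^2 - 72α + 1296 = -274, so α^2 - 72α + 1570 = 0. The discriminant of x^2 - 72x + 1570 is (-72)^2 - 4·(1570) = 5184 - 6280 = -1096, and 4·(-274) is not a perfect square in Q since -274 is squarefree and ≠ 1. Hence x^2 - 72x + 1570 is irreducible over Q and is the minimal polynomial of α.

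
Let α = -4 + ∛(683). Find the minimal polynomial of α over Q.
m_α(x) = x^3 + 12x^2 + 48x - 619

Set β = α + 4 = ∛(683), so β^3 = 683. Then (α + 4)^3 - 683 = 0, i.e. α is a root of g(x) = (x + 4)^3 - 683 = x^3 + 12x^2 + 48x - 619. Since g(x) = h(x + 4) where h(x) = x^3 - 683, and h is irreducible over Q (because 683 is not a perfect cube, so h has no rational root, and a monic cubic with no rational root is irreducible), g is also irreducible (irreducibility is preserved under the substitution x → x + 4). Hence m_α(x) = x^3 + 12x^2 + 48x - 619.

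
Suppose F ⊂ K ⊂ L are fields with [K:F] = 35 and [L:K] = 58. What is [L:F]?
[L:F] = 2030

The tower law says that for any tower of field extensions F ⊂ K ⊂ L with finite degrees, [L:F] = [L:K] · [K:F]. Here this gives [L:F] = 58 · 35 = 2030.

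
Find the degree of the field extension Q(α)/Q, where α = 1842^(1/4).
[Q(α):Q] = 4

α is a root of x^4 - 1842. By Eisenstein's criterion at the prime p = 2 (which divides the constant term 1842 but p^2 = 4 does not, since 1842 is squarefree), x^4 - 1842 is irreducible over Q. Hence [Q(α):Q] = 4.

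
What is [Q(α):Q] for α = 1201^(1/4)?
[Q(α):Q] = 4

α is a root of x^4 - 1201. By Eisenstein's criterion at the prime p = 1201 (which divides the constant term 1201 but p^2 = 1442401 does not, since 1201 is squarefree), x^4 - 1201 is irreducible over Q. Hence [Q(α):Q] = 4.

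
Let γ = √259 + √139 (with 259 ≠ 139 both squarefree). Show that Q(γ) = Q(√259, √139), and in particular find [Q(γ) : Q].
[Q(γ) : Q] = 4 (equivalently, Q(γ) = Q(√259, √139))

Obviously Q(γ) ⊆ Q(√259, √139), and [Q(√259, √139):Q] = 4 (since 259, 139 are distinct squarefree integers > 1 with 36001 not a perfect square). To show equality we compute the minimal polynomial of γ. From γ = √259 + √139: γ^2 = 259 + 2√(36001) + 139 = 398 + 2√(36001), so γ^2 - 398 = 2√(36001); squaring, (γ^2 - 398)^2 = 4·36001, i.e. γ^4 - 796γ^2 + 158404 - 144004 = 0, i.e. γ^4 - 796γ^2 + 14400 = 0. So γ is a root of x^4 - 796x^2 + 14400. This polynomial is irreducible over Q: it has no rational root (each ±√259 ± √139 is irrational), and any factorization into two quadratics over Q would force √(36001) ∈ Q (pairing opposite roots) or √259, √139 ∈ Q (other pairings), all impossible. Hence [Q(γ):Q] = 4 = [Q(√259, √139):Q], so Q(γ) = Q(√259, √139).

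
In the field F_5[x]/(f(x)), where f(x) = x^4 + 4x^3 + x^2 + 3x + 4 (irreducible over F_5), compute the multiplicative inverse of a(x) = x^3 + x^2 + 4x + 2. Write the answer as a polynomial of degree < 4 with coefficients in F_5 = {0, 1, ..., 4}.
a(x)^(-1) ≡ 4x^3 + 2x^2 + 4x + 4 (mod f(x))

Since f is irreducible over F_5, F_5[x]/(f) is a field and a(x) ≠ 0 has an inverse. Apply the extended Euclidean algorithm to f(x) and a(x) in F_5[x]: f(x) = (x + 3)·a(x) + (4x^2 + 4x + 3);  a(x) = (4x)·(4x^2 + 4x + 3) + (2x + 2);  (4x^2 + 4x + 3) = (2x)·(2x + 2) + (3). The last nonzero remainder is the constant 3 = gcd(f, a) in F_5. Back-substituting through the division chain expresses 3 = s(x)·a(x) + t(x)·f(x) with s(x) ≡ 2x^3 + x^2 + 2x + 2 (mod f), so (2x^3 + x^2 + 2x + 2)·a(x) ≡ 3 (mod f). Multiplying by 3^(-1) ≡ 2 in F_5 gives a(x)^(-1) ≡ 2·(2x^3 + x^2 + 2x + 2) ≡ 4x^3 + 2x^2 + 4x + 4 (mod f). Check: (x^3 + x^2 + 4x + 2)·(4x^3 + 2x^2 + 4x + 4) = 4x^6 + x^5 + 2x^4 + 4x^3 + 4x^2 + 4x + 3 ≡ 1 (mod x^4 + 4x^3 + x^2 + 3x + 4).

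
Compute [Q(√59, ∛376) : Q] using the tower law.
[Q(√59, ∛376) : Q] = 6

Let L = Q(√59, ∛376). Since Q(√59) ⊂ L and [Q(√59):Q] = 2, the tower law gives 2 | [L:Q]. Likewise Q(∛376) ⊂ L with [Q(∛376):Q] = 3 (because 376 is not a perfect cube), so 3 | [L:Q]. As gcd(2,3) = 1, [L:Q] is divisible by 6. Conversely L is generated over Q by √59 and ∛376, so [L:Q] ≤ 2·3 = 6. Therefore [Q(√59, ∛376) : Q] = 6.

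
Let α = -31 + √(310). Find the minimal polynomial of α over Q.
m_α(x) = x^2 + 62x + 651

From α + 31 = √(310), squaring gives (α + 31)^2 = 310, i.e. α^2 + 62α + 961 = 310, so α^2 + 62α + 651 = 0. The discriminant of x^2 + 62x + 651 is (62)^2 - 4·(651) = 3844 - 2604 = 1240, and 4·(310) is not a perfect square in Q since 310 is squarefree and ≠ 1. Hence x^2 + 62x + 651 is irreducible over Q and is the minimal polynomial of α.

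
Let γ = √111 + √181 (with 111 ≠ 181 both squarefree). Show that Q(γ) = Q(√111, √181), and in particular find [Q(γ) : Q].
[Q(γ) : Q] = 4 (equivalently, Q(γ) = Q(√111, √181))

Obviously Q(γ) ⊆ Q(√111, √181), and [Q(√111, √181):Q] = 4 (since 111, 181 are distinct squarefree integers > 1 with 20091 not a perfect square). To show equality we compute the minimal polynomial of γ. From γ = √111 + √181: γ^2 = 111 + 2√(20091) + 181 = 292 + 2√(20091), so γ^2 - 292 = 2√(20091); squaring, (γ^2 - 292)^2 = 4·20091, i.e. γ^4 - 584γ^2 + 85264 - 80364 = 0, i.e. γ^4 - 584γ^2 + 4900 = 0. So γ is a root of x^4 - 584x^2 + 4900. This polynomial is irreducible over Q: it has no rational root (each ±√111 ± √181 is irrational), and any factorization into two quadratics over Q would force √(20091) ∈ Q (pairing opposite roots) or √111, √181 ∈ Q (other pairings), all impossible. Hence [Q(γ):Q] = 4 = [Q(√111, √181):Q], so Q(γ) = Q(√111, √181).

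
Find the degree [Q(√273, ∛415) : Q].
[Q(√273, ∛415) : Q] = 6

Let L = Q(√273, ∛415). Since Q(√273) ⊂ L and [Q(√273):Q] = 2, the tower law gives 2 | [L:Q]. Likewise Q(∛415) ⊂ L with [Q(∛415):Q] = 3 (because 415 is not a perfect cube), so 3 | [L:Q]. As gcd(2,3) = 1, [L:Q] is divisible by 6. Conversely L is generated over Q by √273 and ∛415, so [L:Q] ≤ 2·3 = 6. Therefore [Q(√273, ∛415) : Q] = 6.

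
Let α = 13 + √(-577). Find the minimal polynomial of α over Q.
m_α(x) = x^2 - 26x + 746

From α - 13 = √(-577), squaring gives (α - 13)^2 = -577, i.e. α^2 - 26α + 169 = -577, so α^2 - 26α + 746 = 0. The discriminant of x^2 - 26x + 746 is (-26)^2 - 4·(746) = 676 - 2984 = -2308, and 4·(-577) is not a perfect square in Q since -577 is squarefree and ≠ 1. Hence x^2 - 26x + 746 is irreducible over Q and is the minimal polynomial of α.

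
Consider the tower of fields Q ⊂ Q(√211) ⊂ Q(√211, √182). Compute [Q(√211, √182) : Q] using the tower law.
[Q(√211, √182) : Q] = 4

[Q(√211):Q] = 2 (min poly x^2 - 211, irreducible since 211 is squarefree > 1). For the top step, suppose √182 ∈ Q(√211), say √182 = c + d√211 with c, d ∈ Q. Squaring: 182 = c^2 + 211d^2 + 2cd√211. Since √211 ∉ Q this forces 2cd = 0. If d = 0 then √182 = c ∈ Q, contradicting 182 squarefree > 1. If c = 0 then 182 = 211d^2, so 211·182 = (211d)^2 is a perfect square in Q — but 211·182 = 38402 is not a perfect square (since 211 and 182 are distinct squarefree integers). Contradiction. Hence √182 ∉ Q(√211), so x^2 - 182 stays irreducible over Q(√211) and [Q(√211, √182) : Q(√211)] = 2. By the tower law, [Q(√211, √182) : Q] = 2 · 2 = 4.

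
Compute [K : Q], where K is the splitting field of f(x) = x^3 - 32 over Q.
[K : Q] = 6

The roots of x^3 - 32 are ∛32, ω∛32, ω^2∛32 where ω = e^(2πi/3) is a primitive cube root of unity, so K = Q(∛32, ω). Now [Q(∛32):Q] = 3 (since 32 is not a perfect cube, x^3 - 32 is irreducible) and [Q(ω):Q] = 2. Both 2 and 3 divide [K:Q], and [K:Q] ≤ 3·2 = 6, so [K:Q] = 6. (Equivalently: Q(∛32) ⊂ R but ω ∉ R, so [K : Q(∛32)] = 2.)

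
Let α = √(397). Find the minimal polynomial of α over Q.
m_α(x) = x^2 - 397

α satisfies α^2 - 397 = 0, so x^2 - 397 annihilates α. Since d = 397 is squarefree and ≠ 1, it is not a perfect square in Q, so x^2 - 397 has no rational root and is therefore irreducible over Q (a degree-2 polynomial over a field is irreducible iff it has no root). Hence m_α(x) = x^2 - 397.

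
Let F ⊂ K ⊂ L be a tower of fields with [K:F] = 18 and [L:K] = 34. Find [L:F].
[L:F] = 612

The tower law says that for any tower of field extensions F ⊂ K ⊂ L with finite degrees, [L:F] = [L:K] · [K:F]. Here this gives [L:F] = 34 · 18 = 612.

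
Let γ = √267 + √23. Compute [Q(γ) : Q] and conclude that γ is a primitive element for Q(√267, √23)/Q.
[Q(γ) : Q] = 4 (equivalently, Q(γ) = Q(√267, √23))

Obviously Q(γ) ⊆ Q(√267, √23), and [Q(√267, √23):Q] = 4 (since 267, 23 are distinct squarefree integers > 1 with 6141 not a perfect square). To show equality we compute the minimal polynomial of γ. From γ = √267 + √23: γ^2 = 267 + 2√(6141) + 23 = 290 + 2√(6141), so γ^2 - 290 = 2√(6141); squaring, (γ^2 - 290)^2 = 4·6141, i.e. γ^4 - 580γ^2 + 84100 - 24564 = 0, i.e. γ^4 - 580γ^2 + 59536 = 0. So γ is a root of x^4 - 580x^2 + 59536. This polynomial is irreducible over Q: it has no rational root (each ±√267 ± √23 is irrational), and any factorization into two quadratics over Q would force √(6141) ∈ Q (pairing opposite roots) or √267, √23 ∈ Q (other pairings), all impossible. Hence [Q(γ):Q] = 4 = [Q(√267, √23):Q], so Q(γ) = Q(√267, √23).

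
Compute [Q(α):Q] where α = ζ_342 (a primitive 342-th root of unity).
[Q(α):Q] = 108

The minimal polynomial of ζ_342 over Q is the 342-th cyclotomic polynomial Φ_342(x), which is irreducible over Q and has degree φ(342) = 108. Hence [Q(α):Q] = φ(342) = 108.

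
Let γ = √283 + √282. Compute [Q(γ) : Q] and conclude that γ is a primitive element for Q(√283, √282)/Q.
[Q(γ) : Q] = 4 (equivalently, Q(γ) = Q(√283, √282))

Obviously Q(γ) ⊆ Q(√283, √282), and [Q(√283, √282):Q] = 4 (since 283, 282 are distinct squarefree integers > 1 with 79806 not a perfect square). To show equality we compute the minimal polynomial of γ. From γ = √283 + √282: γ^2 = 283 + 2√(79806) + 282 = 565 + 2√(79806), so γ^2 - 565 = 2√(79806); squaring, (γ^2 - 565)^2 = 4·79806, i.e. γ^4 - 1130γ^2 + 319225 - 319224 = 0, i.e. γ^4 - 1130γ^2 + 1 = 0. So γ is a root of x^4 - 1130x^2 + 1. This polynomial is irreducible over Q: it has no rational root (each ±√283 ± √282 is irrational), and any factorization into two quadratics over Q would force √(79806) ∈ Q (pairing opposite roots) or √283, √282 ∈ Q (other pairings), all impossible. Hence [Q(γ):Q] = 4 = [Q(√283, √282):Q], so Q(γ) = Q(√283, √282).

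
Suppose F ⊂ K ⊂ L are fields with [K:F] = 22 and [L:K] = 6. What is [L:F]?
[L:F] = 132

The tower law says that for any tower of field extensions F ⊂ K ⊂ L with finite degrees, [L:F] = [L:K] · [K:F]. Here this gives [L:F] = 6 · 22 = 132.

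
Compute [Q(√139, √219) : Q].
[Q(√139, √219) : Q] = 4

[Q(√139):Q] = 2 (min poly x^2 - 139, irreducible since 139 is squarefree > 1). For the top step, suppose √219 ∈ Q(√139), say √219 = c + d√139 with c, d ∈ Q. Squaring: 219 = c^2 + 139d^2 + 2cd√139. Since √139 ∉ Q this forces 2cd = 0. If d = 0 then √219 = c ∈ Q, contradicting 219 squarefree > 1. If c = 0 then 219 = 139d^2, so 139·219 = (139d)^2 is a perfect square in Q — but 139·219 = 30441 is not a perfect square (since 139 and 219 are distinct squarefree integers). Contradiction. Hence √219 ∉ Q(√139), so x^2 - 219 stays irreducible over Q(√139) and [Q(√139, √219) : Q(√139)] = 2. By the tower law, [Q(√139, √219) : Q] = 2 · 2 = 4.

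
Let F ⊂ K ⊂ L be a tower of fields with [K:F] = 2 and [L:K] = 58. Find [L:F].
[L:F] = 116

The tower law says that for any tower of field extensions F ⊂ K ⊂ L with finite degrees, [L:F] = [L:K] · [K:F]. Here this gives [L:F] = 58 · 2 = 116.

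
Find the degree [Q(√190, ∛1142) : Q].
[Q(√190, ∛1142) : Q] = 6

Let L = Q(√190, ∛1142). Since Q(√190) ⊂ L and [Q(√190):Q] = 2, the tower law gives 2 | [L:Q]. Likewise Q(∛1142) ⊂ L with [Q(∛1142):Q] = 3 (because 1142 is not a perfect cube), so 3 | [L:Q]. As gcd(2,3) = 1, [L:Q] is divisible by 6. Conversely L is generated over Q by √190 and ∛1142, so [L:Q] ≤ 2·3 = 6. Therefore [Q(√190, ∛1142) : Q] = 6.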